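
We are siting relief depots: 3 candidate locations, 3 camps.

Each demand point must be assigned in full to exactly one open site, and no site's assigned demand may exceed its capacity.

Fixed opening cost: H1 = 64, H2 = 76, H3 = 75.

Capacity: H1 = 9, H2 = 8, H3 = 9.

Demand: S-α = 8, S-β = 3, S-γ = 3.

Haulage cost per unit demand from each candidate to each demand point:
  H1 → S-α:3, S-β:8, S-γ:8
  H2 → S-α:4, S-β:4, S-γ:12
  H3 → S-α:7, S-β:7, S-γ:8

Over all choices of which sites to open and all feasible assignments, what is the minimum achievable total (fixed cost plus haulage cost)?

Open {H1, H3}; cheapest assignment that respects the capacities:
  H1 (cap 9, load 8): S-α — cost 8×3 = 24
  H3 (cap 9, load 6): S-β, S-γ — cost 3×7 + 3×8 = 45
  Shipping 69, fixed 139 → total 208.
  Any other capacity-feasible assignment to {H1, H3} ships for at least 69.
Compare {H1, H2}: its best feasible assignment gives total 212.
Compare {H2, H3}: its best feasible assignment gives total 228.
Every other set of open sites that can feasibly serve all demand totals ≥ 212 even under its best assignment. Minimum: 208.

208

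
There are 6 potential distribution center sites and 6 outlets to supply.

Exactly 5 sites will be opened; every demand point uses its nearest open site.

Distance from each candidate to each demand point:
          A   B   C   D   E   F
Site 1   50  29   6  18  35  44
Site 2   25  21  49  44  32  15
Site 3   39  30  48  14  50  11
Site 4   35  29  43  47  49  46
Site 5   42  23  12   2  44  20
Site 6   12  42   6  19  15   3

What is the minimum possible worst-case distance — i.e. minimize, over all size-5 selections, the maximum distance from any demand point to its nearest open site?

Open {Site 1, Site 2, Site 3, Site 4, Site 6}.
  Farthest demand point is B at distance 21 (to Site 2); all others are ≤ 21.
With {Site 1, Site 2, Site 3, Site 5, Site 6} the worst case is 21.
With {Site 1, Site 2, Site 4, Site 5, Site 6} the worst case is 21.
No size-5 selection achieves below 21.

21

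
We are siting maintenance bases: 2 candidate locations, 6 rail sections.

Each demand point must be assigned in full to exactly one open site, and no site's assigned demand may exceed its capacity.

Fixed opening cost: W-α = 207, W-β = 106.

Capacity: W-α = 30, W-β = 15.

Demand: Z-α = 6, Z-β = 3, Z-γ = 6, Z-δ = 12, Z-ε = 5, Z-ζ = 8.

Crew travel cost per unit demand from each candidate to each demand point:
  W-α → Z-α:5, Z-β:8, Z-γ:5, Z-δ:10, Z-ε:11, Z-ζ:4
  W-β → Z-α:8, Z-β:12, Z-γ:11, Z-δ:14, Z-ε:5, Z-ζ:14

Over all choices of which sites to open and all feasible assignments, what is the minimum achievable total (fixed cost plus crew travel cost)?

Open {W-α, W-β}; cheapest assignment that respects the capacities:
  W-α (cap 30, load 29): Z-β, Z-γ, Z-δ, Z-ζ — cost 3×8 + 6×5 + 12×10 + 8×4 = 206
  W-β (cap 15, load 11): Z-α, Z-ε — cost 6×8 + 5×5 = 73
  Shipping 279, fixed 313 → total 592.
  Any other capacity-feasible assignment to {W-α, W-β} ships for at least 279.
Total demand is 40 and no other set of sites has combined capacity ≥ 40, so {W-α, W-β} is the only feasible choice of open sites. Minimum: 592.

592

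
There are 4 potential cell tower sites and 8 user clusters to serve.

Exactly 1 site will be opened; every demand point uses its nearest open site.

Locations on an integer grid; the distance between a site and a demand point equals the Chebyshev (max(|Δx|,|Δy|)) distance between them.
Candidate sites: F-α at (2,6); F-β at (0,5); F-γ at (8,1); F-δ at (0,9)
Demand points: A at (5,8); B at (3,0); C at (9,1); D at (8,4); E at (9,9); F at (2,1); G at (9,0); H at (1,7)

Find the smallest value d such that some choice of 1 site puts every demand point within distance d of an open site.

7

Open {F-α}.
  Farthest demand point is C at distance 7 (to F-α); all others are ≤ 7.
With {F-γ} the worst case is 8.
With {F-β} the worst case is 9.
No size-1 selection achieves below 7.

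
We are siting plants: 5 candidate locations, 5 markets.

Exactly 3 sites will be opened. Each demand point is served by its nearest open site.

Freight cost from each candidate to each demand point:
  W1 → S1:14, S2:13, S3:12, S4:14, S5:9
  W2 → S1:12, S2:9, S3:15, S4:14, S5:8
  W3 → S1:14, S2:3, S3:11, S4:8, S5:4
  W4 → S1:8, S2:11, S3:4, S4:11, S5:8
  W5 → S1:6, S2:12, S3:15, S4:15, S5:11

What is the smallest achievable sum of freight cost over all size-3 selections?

Open {W3, W4, W5}.
  S1→W5 6, S2→W3 3, S3→W4 4, S4→W3 8, S5→W3 4  ⇒ total 25.
Compare {W1, W3, W4}: total 27.
Compare {W2, W3, W4}: total 27.
No size-3 selection does better; minimum is 25.

25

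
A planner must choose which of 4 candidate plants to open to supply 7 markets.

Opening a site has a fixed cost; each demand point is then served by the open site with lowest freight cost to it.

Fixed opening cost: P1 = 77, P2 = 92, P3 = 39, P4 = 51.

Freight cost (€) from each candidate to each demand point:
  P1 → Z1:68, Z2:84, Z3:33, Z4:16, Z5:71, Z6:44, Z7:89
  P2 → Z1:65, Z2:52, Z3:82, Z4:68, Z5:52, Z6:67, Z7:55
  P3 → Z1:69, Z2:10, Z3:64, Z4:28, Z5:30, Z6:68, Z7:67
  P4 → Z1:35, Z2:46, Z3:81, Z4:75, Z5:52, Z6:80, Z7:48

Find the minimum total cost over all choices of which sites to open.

373

Open {P3, P4}: assign each demand point to its cheapest open site.
  Z1→P4 35, Z2→P3 10, Z3→P3 64, Z4→P3 28, Z5→P3 30, Z6→P3 68, Z7→P4 48
  freight cost 283, fixed 90 → total 373.
Compare {P3}: freight cost 336 + fixed 39 = 375.
Compare {P1, P3, P4}: freight cost 216 + fixed 167 = 383.
Compare {P1, P3}: freight cost 268 + fixed 116 = 384.
All other subsets cost ≥ 375. Minimum total cost: 373.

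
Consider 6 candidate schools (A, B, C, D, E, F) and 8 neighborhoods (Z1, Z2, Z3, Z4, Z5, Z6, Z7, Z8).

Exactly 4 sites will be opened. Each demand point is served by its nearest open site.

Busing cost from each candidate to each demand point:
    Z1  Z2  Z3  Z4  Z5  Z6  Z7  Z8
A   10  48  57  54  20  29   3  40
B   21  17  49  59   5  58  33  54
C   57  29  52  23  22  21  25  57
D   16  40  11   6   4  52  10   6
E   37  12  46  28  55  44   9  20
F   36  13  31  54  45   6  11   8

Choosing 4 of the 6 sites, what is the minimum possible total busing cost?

Open {A, D, E, F}.
  Z1→A 10, Z2→E 12, Z3→D 11, Z4→D 6, Z5→D 4, Z6→F 6, Z7→A 3, Z8→D 6  ⇒ total 58.
Compare {A, B, D, F}: total 59.
Compare {A, C, D, F}: total 59.
No size-4 selection does better; minimum is 58.

58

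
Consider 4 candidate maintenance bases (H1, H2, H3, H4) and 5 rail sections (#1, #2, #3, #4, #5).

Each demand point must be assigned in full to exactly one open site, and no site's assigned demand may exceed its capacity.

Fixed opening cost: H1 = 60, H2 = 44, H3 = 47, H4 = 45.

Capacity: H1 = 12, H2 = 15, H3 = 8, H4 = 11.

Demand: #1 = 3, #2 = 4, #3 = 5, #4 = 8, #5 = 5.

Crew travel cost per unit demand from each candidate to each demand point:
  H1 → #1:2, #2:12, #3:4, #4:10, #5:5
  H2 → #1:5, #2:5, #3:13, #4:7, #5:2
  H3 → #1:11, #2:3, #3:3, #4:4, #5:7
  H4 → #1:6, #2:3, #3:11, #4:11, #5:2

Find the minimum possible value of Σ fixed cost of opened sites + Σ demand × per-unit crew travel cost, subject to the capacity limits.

Open {H1, H3, H4}; cheapest assignment that respects the capacities:
  H1 (cap 12, load 8): #1, #3 — cost 3×2 + 5×4 = 26
  H3 (cap 8, load 8): #4 — cost 8×4 = 32
  H4 (cap 11, load 9): #2, #5 — cost 4×3 + 5×2 = 22
  Shipping 80, fixed 152 → total 232.
  Any other capacity-feasible assignment to {H1, H3, H4} ships for at least 80.
Compare {H1, H2, H3}: its best feasible assignment gives total 239.
Compare {H1, H2}: its best feasible assignment gives total 240.
Every other set of open sites that can feasibly serve all demand totals ≥ 239 even under its best assignment. Minimum: 232.

232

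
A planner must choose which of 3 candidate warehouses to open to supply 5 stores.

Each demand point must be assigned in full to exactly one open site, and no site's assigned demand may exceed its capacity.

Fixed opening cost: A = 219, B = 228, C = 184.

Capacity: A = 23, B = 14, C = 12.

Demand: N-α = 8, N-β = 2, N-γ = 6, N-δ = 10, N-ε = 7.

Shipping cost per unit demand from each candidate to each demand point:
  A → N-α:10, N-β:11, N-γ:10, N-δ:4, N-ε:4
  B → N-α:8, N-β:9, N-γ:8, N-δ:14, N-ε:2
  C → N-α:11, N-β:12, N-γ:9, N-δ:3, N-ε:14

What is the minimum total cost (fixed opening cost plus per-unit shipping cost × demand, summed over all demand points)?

623

Open {A, C}; cheapest assignment that respects the capacities:
  A (cap 23, load 23): N-α, N-β, N-γ, N-ε — cost 8×10 + 2×11 + 6×10 + 7×4 = 190
  C (cap 12, load 10): N-δ — cost 10×3 = 30
  Shipping 220, fixed 403 → total 623.
  Any other capacity-feasible assignment to {A, C} ships for at least 220.
Compare {A, B}: its best feasible assignment gives total 649.
Compare {A, B, C}: its best feasible assignment gives total 823.
Every other set of open sites that can feasibly serve all demand totals ≥ 649 even under its best assignment. Minimum: 623.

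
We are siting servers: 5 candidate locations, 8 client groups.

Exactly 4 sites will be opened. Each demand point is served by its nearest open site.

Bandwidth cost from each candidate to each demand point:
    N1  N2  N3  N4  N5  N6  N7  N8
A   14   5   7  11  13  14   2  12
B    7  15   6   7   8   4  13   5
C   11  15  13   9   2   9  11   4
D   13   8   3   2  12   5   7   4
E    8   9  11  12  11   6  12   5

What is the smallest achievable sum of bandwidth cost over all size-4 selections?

Open {A, B, C, D}.
  N1→B 7, N2→A 5, N3→D 3, N4→D 2, N5→C 2, N6→B 4, N7→A 2, N8→C 4  ⇒ total 29.
Compare {A, C, D, E}: total 31.
Compare {A, B, D, E}: total 35.
No size-4 selection does better; minimum is 29.

29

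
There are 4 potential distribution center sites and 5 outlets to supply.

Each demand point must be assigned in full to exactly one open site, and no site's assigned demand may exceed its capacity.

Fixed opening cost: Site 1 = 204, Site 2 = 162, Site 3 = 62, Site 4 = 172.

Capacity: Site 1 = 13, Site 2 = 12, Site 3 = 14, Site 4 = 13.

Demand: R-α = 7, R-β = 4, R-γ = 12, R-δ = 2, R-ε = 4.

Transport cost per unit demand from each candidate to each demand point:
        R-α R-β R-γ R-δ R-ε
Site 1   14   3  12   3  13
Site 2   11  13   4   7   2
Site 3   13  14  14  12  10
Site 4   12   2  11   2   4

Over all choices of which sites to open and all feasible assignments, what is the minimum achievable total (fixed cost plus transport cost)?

Open {Site 2, Site 3, Site 4}; cheapest assignment that respects the capacities:
  Site 2 (cap 12, load 12): R-γ — cost 12×4 = 48
  Site 3 (cap 14, load 7): R-α — cost 7×13 = 91
  Site 4 (cap 13, load 10): R-β, R-δ, R-ε — cost 4×2 + 2×2 + 4×4 = 28
  Shipping 167, fixed 396 → total 563.
  Any other capacity-feasible assignment to {Site 2, Site 3, Site 4} ships for at least 167.
Compare {Site 1, Site 2, Site 3}: its best feasible assignment gives total 625.
Compare {Site 1, Site 3, Site 4}: its best feasible assignment gives total 701.
Every other set of open sites that can feasibly serve all demand totals ≥ 625 even under its best assignment. Minimum: 563.

563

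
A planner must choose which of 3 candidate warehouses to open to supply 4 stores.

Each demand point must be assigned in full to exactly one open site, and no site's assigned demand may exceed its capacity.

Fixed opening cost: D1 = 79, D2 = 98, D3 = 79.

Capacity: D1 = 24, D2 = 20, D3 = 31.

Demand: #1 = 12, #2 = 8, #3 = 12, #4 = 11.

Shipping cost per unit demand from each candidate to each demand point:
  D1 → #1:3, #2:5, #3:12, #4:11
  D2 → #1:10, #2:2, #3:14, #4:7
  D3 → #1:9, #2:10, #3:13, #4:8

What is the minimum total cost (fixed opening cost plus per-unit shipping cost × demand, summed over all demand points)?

Open {D1, D2}; cheapest assignment that respects the capacities:
  D1 (cap 24, load 24): #1, #3 — cost 12×3 + 12×12 = 180
  D2 (cap 20, load 19): #2, #4 — cost 8×2 + 11×7 = 93
  Shipping 273, fixed 177 → total 450.
  Any other capacity-feasible assignment to {D1, D2} ships for at least 273.
Compare {D1, D3}: its best feasible assignment gives total 478.
Compare {D1, D2, D3}: its best feasible assignment gives total 529.
Every other set of open sites that can feasibly serve all demand totals ≥ 478 even under its best assignment. Minimum: 450.

450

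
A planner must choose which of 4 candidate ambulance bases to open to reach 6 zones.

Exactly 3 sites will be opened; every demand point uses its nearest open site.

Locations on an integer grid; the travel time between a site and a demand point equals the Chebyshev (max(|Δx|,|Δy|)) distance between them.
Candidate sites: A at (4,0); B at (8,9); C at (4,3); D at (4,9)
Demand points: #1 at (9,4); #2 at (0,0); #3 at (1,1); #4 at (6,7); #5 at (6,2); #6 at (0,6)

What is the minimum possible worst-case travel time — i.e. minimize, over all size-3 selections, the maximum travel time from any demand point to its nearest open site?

5

Open {A, B, C}.
  Farthest demand point is #1 at travel time 5 (to A); all others are ≤ 5.
With {A, B, D} the worst case is 5.
With {A, C, D} the worst case is 5.
No size-3 selection achieves below 5.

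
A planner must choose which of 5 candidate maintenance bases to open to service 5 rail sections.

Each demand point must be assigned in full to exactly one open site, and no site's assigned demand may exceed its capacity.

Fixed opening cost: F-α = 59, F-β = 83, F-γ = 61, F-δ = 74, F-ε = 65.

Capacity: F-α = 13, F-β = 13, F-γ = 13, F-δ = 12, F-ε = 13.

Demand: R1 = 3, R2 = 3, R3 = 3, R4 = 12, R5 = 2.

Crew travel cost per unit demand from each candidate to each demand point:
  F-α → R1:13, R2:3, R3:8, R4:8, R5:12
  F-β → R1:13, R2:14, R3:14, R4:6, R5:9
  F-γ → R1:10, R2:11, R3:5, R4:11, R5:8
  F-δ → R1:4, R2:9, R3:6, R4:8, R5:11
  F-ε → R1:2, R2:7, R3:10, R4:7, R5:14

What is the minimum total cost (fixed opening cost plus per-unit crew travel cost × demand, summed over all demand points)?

Open {F-δ, F-ε}; cheapest assignment that respects the capacities:
  F-δ (cap 12, load 11): R1, R2, R3, R5 — cost 3×4 + 3×9 + 3×6 + 2×11 = 79
  F-ε (cap 13, load 12): R4 — cost 12×7 = 84
  Shipping 163, fixed 139 → total 302.
  Any other capacity-feasible assignment to {F-δ, F-ε} ships for at least 163.
Compare {F-α, F-ε}: its best feasible assignment gives total 304.
Compare {F-γ, F-ε}: its best feasible assignment gives total 304.
Every other set of open sites that can feasibly serve all demand totals ≥ 304 even under its best assignment. Minimum: 302.

302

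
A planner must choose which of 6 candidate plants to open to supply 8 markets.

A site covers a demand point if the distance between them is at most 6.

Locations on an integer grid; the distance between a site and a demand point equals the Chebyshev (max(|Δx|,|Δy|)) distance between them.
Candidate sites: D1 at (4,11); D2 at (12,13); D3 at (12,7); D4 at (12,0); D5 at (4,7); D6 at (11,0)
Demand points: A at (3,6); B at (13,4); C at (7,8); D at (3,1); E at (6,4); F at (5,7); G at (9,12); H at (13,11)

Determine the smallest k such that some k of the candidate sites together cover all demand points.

2

Coverage sets (demand points within 6 of each site):
  D1: {A, C, F, G}
  D2: {C, G, H}
  D3: {B, C, E, G, H}
  D4: {B, E}
  D5: {A, C, D, E, F, G}
  D6: {B, E}
No single site covers all 8 demand points.
But {D3, D5} covers everything, so the minimum is 2.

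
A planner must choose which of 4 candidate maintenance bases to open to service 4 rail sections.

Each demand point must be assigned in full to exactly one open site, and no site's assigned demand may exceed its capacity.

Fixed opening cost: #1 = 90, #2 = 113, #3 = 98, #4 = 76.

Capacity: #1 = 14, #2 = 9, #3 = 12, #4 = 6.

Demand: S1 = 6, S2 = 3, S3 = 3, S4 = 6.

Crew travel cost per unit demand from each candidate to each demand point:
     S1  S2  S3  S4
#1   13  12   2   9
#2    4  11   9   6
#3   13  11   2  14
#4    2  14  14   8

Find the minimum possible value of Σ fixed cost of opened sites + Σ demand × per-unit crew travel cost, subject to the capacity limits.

Open {#1, #4}; cheapest assignment that respects the capacities:
  #1 (cap 14, load 12): S2, S3, S4 — cost 3×12 + 3×2 + 6×9 = 96
  #4 (cap 6, load 6): S1 — cost 6×2 = 12
  Shipping 108, fixed 166 → total 274.
  Any other capacity-feasible assignment to {#1, #4} ships for at least 108.
Compare {#3, #4}: its best feasible assignment gives total 309.
Compare {#1, #2}: its best feasible assignment gives total 320.
Every other set of open sites that can feasibly serve all demand totals ≥ 309 even under its best assignment. Minimum: 274.

274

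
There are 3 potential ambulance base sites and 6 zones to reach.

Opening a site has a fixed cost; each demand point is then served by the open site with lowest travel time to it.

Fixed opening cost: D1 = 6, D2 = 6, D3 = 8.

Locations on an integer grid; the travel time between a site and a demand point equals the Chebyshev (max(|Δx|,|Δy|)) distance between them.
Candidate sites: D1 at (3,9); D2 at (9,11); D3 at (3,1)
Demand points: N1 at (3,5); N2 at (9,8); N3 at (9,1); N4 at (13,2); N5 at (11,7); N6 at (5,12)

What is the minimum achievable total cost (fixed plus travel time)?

Open {D2}: assign each demand point to its cheapest open site.
  N1→D2 6, N2→D2 3, N3→D2 10, N4→D2 9, N5→D2 4, N6→D2 4
  travel time 36, fixed 6 → total 42.
Compare {D1, D2}: travel time 31 + fixed 12 = 43.
Compare {D2, D3}: travel time 30 + fixed 14 = 44.
Compare {D1}: travel time 39 + fixed 6 = 45.
All other subsets cost ≥ 43. Minimum total cost: 42.

42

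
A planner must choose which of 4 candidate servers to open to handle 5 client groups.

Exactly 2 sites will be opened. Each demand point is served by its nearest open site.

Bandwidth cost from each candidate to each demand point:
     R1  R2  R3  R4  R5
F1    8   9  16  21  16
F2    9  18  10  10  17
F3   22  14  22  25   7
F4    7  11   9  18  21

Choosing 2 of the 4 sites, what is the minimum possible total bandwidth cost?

50

Open {F2, F3}.
  R1→F2 9, R2→F3 14, R3→F2 10, R4→F2 10, R5→F3 7  ⇒ total 50.
Compare {F3, F4}: total 52.
Compare {F1, F2}: total 53.
No size-2 selection does better; minimum is 50.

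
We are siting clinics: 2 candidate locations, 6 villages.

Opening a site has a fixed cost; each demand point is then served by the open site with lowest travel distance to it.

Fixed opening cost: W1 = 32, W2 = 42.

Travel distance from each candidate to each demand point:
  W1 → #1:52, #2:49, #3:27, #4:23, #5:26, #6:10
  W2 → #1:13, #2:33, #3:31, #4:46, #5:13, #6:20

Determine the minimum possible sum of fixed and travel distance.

Open {W1, W2}: assign each demand point to its cheapest open site.
  #1→W2 13, #2→W2 33, #3→W1 27, #4→W1 23, #5→W2 13, #6→W1 10
  travel distance 119, fixed 74 → total 193.
Compare {W2}: travel distance 156 + fixed 42 = 198.
Compare {W1}: travel distance 187 + fixed 32 = 219.

193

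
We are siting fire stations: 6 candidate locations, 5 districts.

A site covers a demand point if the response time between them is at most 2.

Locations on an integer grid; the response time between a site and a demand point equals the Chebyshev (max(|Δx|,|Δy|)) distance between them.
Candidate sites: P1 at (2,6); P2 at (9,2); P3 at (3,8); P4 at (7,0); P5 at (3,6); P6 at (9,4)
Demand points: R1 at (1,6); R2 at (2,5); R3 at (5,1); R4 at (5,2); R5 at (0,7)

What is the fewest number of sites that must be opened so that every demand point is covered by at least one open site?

Coverage sets (demand points within 2 of each site):
  P1: {R1, R2, R5}
  P2: {}
  P3: {R1}
  P4: {R3, R4}
  P5: {R1, R2}
  P6: {}
No single site covers all 5 demand points.
But {P1, P4} covers everything, so the minimum is 2.

2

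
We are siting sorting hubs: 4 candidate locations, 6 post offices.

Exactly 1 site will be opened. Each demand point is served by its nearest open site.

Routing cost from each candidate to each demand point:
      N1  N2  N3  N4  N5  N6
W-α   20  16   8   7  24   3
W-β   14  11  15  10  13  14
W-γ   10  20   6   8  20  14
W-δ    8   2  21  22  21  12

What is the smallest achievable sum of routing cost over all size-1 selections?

Open {W-β}.
  N1→W-β 14, N2→W-β 11, N3→W-β 15, N4→W-β 10, N5→W-β 13, N6→W-β 14  ⇒ total 77.
Compare {W-α}: total 78.
Compare {W-γ}: total 78.
No size-1 selection does better; minimum is 77.

77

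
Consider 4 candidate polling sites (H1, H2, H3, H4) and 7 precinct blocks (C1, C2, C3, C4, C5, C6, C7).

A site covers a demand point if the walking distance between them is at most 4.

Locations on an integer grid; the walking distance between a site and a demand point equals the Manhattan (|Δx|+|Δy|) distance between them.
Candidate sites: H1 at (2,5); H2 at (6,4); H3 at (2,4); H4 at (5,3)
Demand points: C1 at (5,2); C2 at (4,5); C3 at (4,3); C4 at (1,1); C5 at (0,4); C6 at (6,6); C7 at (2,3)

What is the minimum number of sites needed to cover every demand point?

2

Coverage sets (demand points within 4 of each site):
  H1: {C2, C3, C5, C7}
  H2: {C1, C2, C3, C6}
  H3: {C2, C3, C4, C5, C7}
  H4: {C1, C2, C3, C6, C7}
No single site covers all 7 demand points.
But {H2, H3} covers everything, so the minimum is 2.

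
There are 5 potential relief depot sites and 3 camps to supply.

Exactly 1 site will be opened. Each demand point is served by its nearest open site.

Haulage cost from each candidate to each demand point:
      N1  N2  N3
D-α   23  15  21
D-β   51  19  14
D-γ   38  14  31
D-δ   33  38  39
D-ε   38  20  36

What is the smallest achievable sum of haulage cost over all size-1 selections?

59

Open {D-α}.
  N1→D-α 23, N2→D-α 15, N3→D-α 21  ⇒ total 59.
Compare {D-γ}: total 83.
Compare {D-β}: total 84.
No size-1 selection does better; minimum is 59.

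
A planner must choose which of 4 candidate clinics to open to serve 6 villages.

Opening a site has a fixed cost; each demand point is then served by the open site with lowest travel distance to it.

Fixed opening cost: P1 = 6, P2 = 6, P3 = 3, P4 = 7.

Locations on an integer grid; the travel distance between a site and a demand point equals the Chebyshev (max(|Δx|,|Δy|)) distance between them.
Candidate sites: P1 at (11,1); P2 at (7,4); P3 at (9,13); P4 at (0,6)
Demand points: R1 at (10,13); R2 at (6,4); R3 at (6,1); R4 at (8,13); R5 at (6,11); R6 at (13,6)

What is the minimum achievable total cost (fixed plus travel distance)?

24

Open {P2, P3}: assign each demand point to its cheapest open site.
  R1→P3 1, R2→P2 1, R3→P2 3, R4→P3 1, R5→P3 3, R6→P2 6
  travel distance 15, fixed 9 → total 24.
Compare {P1, P3}: travel distance 20 + fixed 9 = 29.
Compare {P1, P2, P3}: travel distance 14 + fixed 15 = 29.
Compare {P2, P3, P4}: travel distance 15 + fixed 16 = 31.
All other subsets cost ≥ 29. Minimum total cost: 24.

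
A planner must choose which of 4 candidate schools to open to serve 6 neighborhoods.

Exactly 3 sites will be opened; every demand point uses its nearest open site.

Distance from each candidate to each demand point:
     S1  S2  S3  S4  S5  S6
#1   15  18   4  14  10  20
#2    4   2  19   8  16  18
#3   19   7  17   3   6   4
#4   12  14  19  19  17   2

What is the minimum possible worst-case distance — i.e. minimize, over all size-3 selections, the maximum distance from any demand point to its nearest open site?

Open {#1, #2, #3}.
  Farthest demand point is S5 at distance 6 (to #3); all others are ≤ 6.
With {#1, #2, #4} the worst case is 10.
With {#1, #3, #4} the worst case is 12.
No size-3 selection achieves below 6.

6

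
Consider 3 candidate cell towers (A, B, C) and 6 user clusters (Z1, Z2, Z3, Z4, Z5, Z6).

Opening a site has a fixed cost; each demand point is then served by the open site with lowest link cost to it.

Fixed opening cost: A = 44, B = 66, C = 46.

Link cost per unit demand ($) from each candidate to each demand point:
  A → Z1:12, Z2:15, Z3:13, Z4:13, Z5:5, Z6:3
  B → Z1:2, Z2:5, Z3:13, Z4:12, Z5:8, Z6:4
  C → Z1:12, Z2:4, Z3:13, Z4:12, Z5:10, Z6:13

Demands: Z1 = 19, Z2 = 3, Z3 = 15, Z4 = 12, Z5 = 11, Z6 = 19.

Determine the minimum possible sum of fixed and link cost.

Open {A, B}: assign each demand point to its cheapest open site.
  Z1→B 19×2=38, Z2→B 3×5=15, Z3→A 15×13=195, Z4→B 12×12=144, Z5→A 11×5=55, Z6→A 19×3=57
  link cost 504, fixed 110 → total 614.
Compare {B}: link cost 556 + fixed 66 = 622.
Compare {A, B, C}: link cost 501 + fixed 156 = 657.
Compare {B, C}: link cost 553 + fixed 112 = 665.
All other subsets cost ≥ 622. Minimum total cost: 614.

614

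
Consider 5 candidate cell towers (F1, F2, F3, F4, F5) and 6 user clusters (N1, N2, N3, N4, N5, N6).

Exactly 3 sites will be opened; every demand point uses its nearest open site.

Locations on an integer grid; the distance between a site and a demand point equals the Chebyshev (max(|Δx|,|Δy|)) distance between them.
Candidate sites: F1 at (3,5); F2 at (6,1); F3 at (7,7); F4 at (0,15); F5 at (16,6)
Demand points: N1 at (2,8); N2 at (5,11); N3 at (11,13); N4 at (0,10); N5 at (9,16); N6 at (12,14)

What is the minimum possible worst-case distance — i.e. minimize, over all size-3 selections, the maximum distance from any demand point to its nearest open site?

9

Open {F1, F2, F3}.
  Farthest demand point is N5 at distance 9 (to F3); all others are ≤ 9.
With {F1, F2, F4} the worst case is 9.
With {F1, F3, F4} the worst case is 9.
No size-3 selection achieves below 9.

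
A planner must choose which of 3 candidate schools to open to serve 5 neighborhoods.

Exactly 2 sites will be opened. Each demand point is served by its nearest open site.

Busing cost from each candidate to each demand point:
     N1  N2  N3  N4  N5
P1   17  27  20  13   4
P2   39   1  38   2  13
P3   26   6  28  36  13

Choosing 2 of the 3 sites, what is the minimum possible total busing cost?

Open {P1, P2}.
  N1→P1 17, N2→P2 1, N3→P1 20, N4→P2 2, N5→P1 4  ⇒ total 44.
Compare {P1, P3}: total 60.
Compare {P2, P3}: total 70.

44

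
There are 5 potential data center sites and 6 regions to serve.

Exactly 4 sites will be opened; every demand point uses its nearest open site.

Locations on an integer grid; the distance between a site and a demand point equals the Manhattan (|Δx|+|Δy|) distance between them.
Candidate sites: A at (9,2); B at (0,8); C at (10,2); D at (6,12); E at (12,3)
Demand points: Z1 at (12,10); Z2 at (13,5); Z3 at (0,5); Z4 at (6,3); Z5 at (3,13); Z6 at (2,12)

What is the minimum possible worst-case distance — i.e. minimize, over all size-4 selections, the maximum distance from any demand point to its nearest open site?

7

Open {A, B, D, E}.
  Farthest demand point is Z1 at distance 7 (to E); all others are ≤ 7.
With {B, C, D, E} the worst case is 7.
With {A, B, C, D} the worst case is 8.
No size-4 selection achieves below 7.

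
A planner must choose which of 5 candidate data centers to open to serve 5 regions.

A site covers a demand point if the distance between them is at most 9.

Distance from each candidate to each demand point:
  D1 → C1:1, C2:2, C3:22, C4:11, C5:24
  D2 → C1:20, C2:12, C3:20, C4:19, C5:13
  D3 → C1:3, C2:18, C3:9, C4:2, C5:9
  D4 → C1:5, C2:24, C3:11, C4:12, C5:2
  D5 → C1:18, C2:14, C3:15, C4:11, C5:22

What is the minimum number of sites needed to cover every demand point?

2

Coverage sets (demand points within 9 of each site):
  D1: {C1, C2}
  D2: {}
  D3: {C1, C3, C4, C5}
  D4: {C1, C5}
  D5: {}
No single site covers all 5 demand points.
But {D1, D3} covers everything, so the minimum is 2.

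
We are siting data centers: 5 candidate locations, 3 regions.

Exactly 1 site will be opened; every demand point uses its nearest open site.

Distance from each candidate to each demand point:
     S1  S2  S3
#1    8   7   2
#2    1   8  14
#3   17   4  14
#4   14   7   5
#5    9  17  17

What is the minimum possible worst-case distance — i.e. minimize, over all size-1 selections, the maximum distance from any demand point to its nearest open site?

Open {#1}.
  Farthest demand point is S1 at distance 8 (to #1); all others are ≤ 8.
With {#2} the worst case is 14.
With {#4} the worst case is 14.
No size-1 selection achieves below 8.

8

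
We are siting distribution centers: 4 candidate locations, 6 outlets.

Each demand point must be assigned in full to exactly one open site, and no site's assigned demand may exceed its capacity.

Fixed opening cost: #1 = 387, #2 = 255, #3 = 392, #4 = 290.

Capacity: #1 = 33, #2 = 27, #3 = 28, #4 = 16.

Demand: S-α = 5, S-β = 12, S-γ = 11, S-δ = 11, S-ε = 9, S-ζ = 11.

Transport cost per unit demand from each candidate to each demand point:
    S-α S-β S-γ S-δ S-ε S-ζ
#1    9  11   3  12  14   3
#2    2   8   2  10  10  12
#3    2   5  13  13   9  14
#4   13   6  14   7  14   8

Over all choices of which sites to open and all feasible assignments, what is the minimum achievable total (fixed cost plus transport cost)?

1036

Open {#1, #2}; cheapest assignment that respects the capacities:
  #1 (cap 33, load 33): S-γ, S-δ, S-ζ — cost 11×3 + 11×12 + 11×3 = 198
  #2 (cap 27, load 26): S-α, S-β, S-ε — cost 5×2 + 12×8 + 9×10 = 196
  Shipping 394, fixed 642 → total 1036.
  Any other capacity-feasible assignment to {#1, #2} ships for at least 394.
Compare {#1, #3}: its best feasible assignment gives total 1128.
Compare {#1, #2, #4}: its best feasible assignment gives total 1271.
Every other set of open sites that can feasibly serve all demand totals ≥ 1128 even under its best assignment. Minimum: 1036.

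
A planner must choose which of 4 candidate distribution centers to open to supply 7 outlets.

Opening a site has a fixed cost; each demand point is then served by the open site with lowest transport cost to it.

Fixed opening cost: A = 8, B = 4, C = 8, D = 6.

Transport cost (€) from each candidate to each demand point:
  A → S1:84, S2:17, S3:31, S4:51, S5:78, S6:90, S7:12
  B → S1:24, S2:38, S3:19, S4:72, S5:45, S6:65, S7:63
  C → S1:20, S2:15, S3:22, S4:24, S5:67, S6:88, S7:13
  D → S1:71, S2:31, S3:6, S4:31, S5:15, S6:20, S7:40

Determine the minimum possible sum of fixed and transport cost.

Open {C, D}: assign each demand point to its cheapest open site.
  S1→C 20, S2→C 15, S3→D 6, S4→C 24, S5→D 15, S6→D 20, S7→C 13
  transport cost 113, fixed 14 → total 127.
Compare {B, C, D}: transport cost 113 + fixed 18 = 131.
Compare {A, C, D}: transport cost 112 + fixed 22 = 134.
Compare {A, B, C, D}: transport cost 112 + fixed 26 = 138.
All other subsets cost ≥ 131. Minimum total cost: 127.

127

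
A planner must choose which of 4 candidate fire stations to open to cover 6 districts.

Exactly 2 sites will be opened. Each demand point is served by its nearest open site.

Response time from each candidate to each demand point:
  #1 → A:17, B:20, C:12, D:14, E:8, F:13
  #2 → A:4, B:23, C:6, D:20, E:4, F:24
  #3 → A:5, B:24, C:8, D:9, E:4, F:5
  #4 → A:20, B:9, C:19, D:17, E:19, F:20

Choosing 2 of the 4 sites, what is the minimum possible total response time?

Open {#3, #4}.
  A→#3 5, B→#4 9, C→#3 8, D→#3 9, E→#3 4, F→#3 5  ⇒ total 40.
Compare {#1, #3}: total 51.
Compare {#2, #3}: total 51.
No size-2 selection does better; minimum is 40.

40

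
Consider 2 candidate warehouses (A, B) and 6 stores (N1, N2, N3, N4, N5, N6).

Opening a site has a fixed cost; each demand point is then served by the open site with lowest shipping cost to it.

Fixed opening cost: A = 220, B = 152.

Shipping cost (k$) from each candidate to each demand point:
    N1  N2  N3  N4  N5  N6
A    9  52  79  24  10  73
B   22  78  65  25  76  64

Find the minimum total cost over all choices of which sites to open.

Open {A}: assign each demand point to its cheapest open site.
  N1→A 9, N2→A 52, N3→A 79, N4→A 24, N5→A 10, N6→A 73
  shipping cost 247, fixed 220 → total 467.
Compare {B}: shipping cost 330 + fixed 152 = 482.
Compare {A, B}: shipping cost 224 + fixed 372 = 596.

467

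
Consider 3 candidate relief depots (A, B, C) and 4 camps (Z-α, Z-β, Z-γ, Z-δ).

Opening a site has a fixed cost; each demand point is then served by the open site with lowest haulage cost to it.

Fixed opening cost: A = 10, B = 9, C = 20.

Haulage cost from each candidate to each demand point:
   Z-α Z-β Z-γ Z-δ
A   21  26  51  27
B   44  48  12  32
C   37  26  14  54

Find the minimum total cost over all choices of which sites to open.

Open {A, B}: assign each demand point to its cheapest open site.
  Z-α→A 21, Z-β→A 26, Z-γ→B 12, Z-δ→A 27
  haulage cost 86, fixed 19 → total 105.
Compare {A, C}: haulage cost 88 + fixed 30 = 118.
Compare {A, B, C}: haulage cost 86 + fixed 39 = 125.
Compare {A}: haulage cost 125 + fixed 10 = 135.
All other subsets cost ≥ 118. Minimum total cost: 105.

105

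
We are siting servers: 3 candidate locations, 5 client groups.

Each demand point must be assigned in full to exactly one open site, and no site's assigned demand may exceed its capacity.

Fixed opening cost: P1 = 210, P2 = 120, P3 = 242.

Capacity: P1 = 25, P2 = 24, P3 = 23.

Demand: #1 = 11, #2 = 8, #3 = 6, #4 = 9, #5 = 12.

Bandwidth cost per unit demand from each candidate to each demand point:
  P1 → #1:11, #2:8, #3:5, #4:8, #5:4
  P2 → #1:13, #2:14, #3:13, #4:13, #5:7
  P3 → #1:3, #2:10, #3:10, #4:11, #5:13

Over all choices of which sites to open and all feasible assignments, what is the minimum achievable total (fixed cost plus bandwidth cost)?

723

Open {P1, P2}; cheapest assignment that respects the capacities:
  P1 (cap 25, load 23): #2, #3, #4 — cost 8×8 + 6×5 + 9×8 = 166
  P2 (cap 24, load 23): #1, #5 — cost 11×13 + 12×7 = 227
  Shipping 393, fixed 330 → total 723.
  Any other capacity-feasible assignment to {P1, P2} ships for at least 393.
Compare {P1, P3}: its best feasible assignment gives total 807.
Compare {P2, P3}: its best feasible assignment gives total 828.
Every other set of open sites that can feasibly serve all demand totals ≥ 807 even under its best assignment. Minimum: 723.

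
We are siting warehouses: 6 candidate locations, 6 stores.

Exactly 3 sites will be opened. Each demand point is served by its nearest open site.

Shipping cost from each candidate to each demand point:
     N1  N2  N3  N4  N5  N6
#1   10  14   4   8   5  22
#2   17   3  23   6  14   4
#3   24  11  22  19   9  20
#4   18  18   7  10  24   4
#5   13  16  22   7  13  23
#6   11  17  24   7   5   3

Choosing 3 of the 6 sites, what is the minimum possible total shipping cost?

31

Open {#1, #2, #6}.
  N1→#1 10, N2→#2 3, N3→#1 4, N4→#2 6, N5→#1 5, N6→#6 3  ⇒ total 31.
Compare {#1, #2, #3}: total 32.
Compare {#1, #2, #4}: total 32.
No size-3 selection does better; minimum is 31.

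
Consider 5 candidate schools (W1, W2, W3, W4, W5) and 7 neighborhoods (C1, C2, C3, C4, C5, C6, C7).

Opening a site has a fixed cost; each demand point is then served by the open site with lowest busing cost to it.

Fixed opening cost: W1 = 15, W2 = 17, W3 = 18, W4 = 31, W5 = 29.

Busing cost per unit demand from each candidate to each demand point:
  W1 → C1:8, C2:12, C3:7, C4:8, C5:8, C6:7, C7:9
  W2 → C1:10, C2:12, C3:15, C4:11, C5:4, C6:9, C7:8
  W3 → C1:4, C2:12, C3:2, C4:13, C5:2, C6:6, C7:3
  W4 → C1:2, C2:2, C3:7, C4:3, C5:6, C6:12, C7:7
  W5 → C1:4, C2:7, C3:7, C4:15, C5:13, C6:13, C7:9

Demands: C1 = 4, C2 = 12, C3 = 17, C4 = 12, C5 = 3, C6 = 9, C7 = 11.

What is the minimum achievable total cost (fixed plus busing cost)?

244

Open {W3, W4}: assign each demand point to its cheapest open site.
  C1→W4 4×2=8, C2→W4 12×2=24, C3→W3 17×2=34, C4→W4 12×3=36, C5→W3 3×2=6, C6→W3 9×6=54, C7→W3 11×3=33
  busing cost 195, fixed 49 → total 244.
Compare {W1, W3, W4}: busing cost 195 + fixed 64 = 259.
Compare {W2, W3, W4}: busing cost 195 + fixed 66 = 261.
Compare {W3, W4, W5}: busing cost 195 + fixed 78 = 273.
All other subsets cost ≥ 259. Minimum total cost: 244.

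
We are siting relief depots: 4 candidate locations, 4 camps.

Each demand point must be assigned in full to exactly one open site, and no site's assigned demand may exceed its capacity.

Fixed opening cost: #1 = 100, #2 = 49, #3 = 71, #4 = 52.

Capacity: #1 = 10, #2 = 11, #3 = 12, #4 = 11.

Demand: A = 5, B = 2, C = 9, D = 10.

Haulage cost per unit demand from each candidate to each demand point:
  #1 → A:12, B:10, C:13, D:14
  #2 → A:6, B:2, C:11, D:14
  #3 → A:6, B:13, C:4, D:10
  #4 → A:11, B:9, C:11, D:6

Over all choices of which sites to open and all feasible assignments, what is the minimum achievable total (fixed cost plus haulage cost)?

Open {#2, #3, #4}; cheapest assignment that respects the capacities:
  #2 (cap 11, load 7): A, B — cost 5×6 + 2×2 = 34
  #3 (cap 12, load 9): C — cost 9×4 = 36
  #4 (cap 11, load 10): D — cost 10×6 = 60
  Shipping 130, fixed 172 → total 302.
  Any other capacity-feasible assignment to {#2, #3, #4} ships for at least 130.
Compare {#1, #3, #4}: its best feasible assignment gives total 399.
Compare {#1, #2, #3, #4}: its best feasible assignment gives total 402.
Every other set of open sites that can feasibly serve all demand totals ≥ 399 even under its best assignment. Minimum: 302.

302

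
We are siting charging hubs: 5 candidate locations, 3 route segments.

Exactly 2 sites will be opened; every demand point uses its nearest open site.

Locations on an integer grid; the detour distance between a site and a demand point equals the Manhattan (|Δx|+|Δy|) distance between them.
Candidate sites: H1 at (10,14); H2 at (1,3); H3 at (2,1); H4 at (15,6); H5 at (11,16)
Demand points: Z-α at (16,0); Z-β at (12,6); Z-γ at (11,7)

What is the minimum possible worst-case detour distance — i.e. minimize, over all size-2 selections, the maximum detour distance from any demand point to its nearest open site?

7

Open {H1, H4}.
  Farthest demand point is Z-α at detour distance 7 (to H4); all others are ≤ 7.
With {H2, H4} the worst case is 7.
With {H3, H4} the worst case is 7.
No size-2 selection achieves below 7.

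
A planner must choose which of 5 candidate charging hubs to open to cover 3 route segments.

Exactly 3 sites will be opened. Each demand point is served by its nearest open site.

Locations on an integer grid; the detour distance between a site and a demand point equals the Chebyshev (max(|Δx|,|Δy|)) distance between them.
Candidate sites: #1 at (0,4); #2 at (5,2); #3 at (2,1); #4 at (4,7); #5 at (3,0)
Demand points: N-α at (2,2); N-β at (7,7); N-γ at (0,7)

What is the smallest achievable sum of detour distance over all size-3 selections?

Open {#1, #3, #4}.
  N-α→#3 1, N-β→#4 3, N-γ→#1 3  ⇒ total 7.
Compare {#1, #2, #4}: total 8.
Compare {#1, #4, #5}: total 8.
No size-3 selection does better; minimum is 7.

7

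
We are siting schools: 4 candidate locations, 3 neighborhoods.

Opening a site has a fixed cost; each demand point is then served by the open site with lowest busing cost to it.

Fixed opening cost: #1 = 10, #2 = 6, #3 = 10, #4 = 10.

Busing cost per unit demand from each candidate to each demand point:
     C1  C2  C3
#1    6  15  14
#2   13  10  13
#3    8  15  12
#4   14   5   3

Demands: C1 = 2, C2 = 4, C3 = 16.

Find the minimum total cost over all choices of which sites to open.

Open {#1, #4}: assign each demand point to its cheapest open site.
  C1→#1 2×6=12, C2→#4 4×5=20, C3→#4 16×3=48
  busing cost 80, fixed 20 → total 100.
Compare {#3, #4}: busing cost 84 + fixed 20 = 104.
Compare {#4}: busing cost 96 + fixed 10 = 106.
Compare {#1, #2, #4}: busing cost 80 + fixed 26 = 106.
All other subsets cost ≥ 104. Minimum total cost: 100.

100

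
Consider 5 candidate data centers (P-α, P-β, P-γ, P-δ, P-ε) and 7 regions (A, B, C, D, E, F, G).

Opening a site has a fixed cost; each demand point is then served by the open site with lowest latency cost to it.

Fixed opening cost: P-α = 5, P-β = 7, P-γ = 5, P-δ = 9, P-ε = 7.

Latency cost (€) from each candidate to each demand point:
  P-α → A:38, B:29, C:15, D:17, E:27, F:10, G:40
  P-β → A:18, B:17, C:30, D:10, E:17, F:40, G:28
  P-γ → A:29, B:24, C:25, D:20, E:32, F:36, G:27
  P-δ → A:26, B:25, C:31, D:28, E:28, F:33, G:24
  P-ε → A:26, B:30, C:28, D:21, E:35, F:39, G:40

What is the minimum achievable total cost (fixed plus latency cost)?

Open {P-α, P-β}: assign each demand point to its cheapest open site.
  A→P-β 18, B→P-β 17, C→P-α 15, D→P-β 10, E→P-β 17, F→P-α 10, G→P-β 28
  latency cost 115, fixed 12 → total 127.
Compare {P-α, P-β, P-γ}: latency cost 114 + fixed 17 = 131.
Compare {P-α, P-β, P-δ}: latency cost 111 + fixed 21 = 132.
Compare {P-α, P-β, P-ε}: latency cost 115 + fixed 19 = 134.
All other subsets cost ≥ 131. Minimum total cost: 127.

127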